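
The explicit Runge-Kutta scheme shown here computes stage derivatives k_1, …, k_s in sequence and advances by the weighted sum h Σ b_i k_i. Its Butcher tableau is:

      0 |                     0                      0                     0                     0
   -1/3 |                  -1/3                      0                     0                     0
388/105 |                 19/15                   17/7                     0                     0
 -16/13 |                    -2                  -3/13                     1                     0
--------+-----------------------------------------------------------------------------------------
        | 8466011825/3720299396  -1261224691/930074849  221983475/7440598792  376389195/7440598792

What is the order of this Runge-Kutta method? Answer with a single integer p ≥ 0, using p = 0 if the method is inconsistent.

3

b = (8466011825/3720299396, -1261224691/930074849, 221983475/7440598792, 376389195/7440598792)
c = (0, -1/3, 388/105, -16/13)
Ac = (0, 0, -17/21, 5149/1365)
Σ b_i: 8466011825/3720299396·1 + (-1261224691/930074849)·1 + 221983475/7440598792·1 + 376389195/7440598792·1 = 1 ✓
b·c: (-1261224691/930074849)·(-1/3) + 221983475/7440598792·388/105 + 376389195/7440598792·(-16/13) = 1/2 ✓
b·c²: (-1261224691/930074849)·1/9 + 221983475/7440598792·150544/11025 + 376389195/7440598792·256/169 = 1/3 ✓
b·Ac: 221983475/7440598792·(-17/21) + 376389195/7440598792·5149/1365 = 1/6 ✓
b·c³: (-1261224691/930074849)·(-1/27) + 221983475/7440598792·58411072/1157625 + 376389195/7440598792·(-4096/2197) = 5565484935839/3808656506655 ≠ 1/4 ⇒ order 3.
b·(c∘Ac): 221983475/7440598792·(-6596/2205) + 376389195/7440598792·(-82384/17745) = -5425840499/16741347282 ≠ 1/8
b·Ac²: 221983475/7440598792·17/63 + 376389195/7440598792·1953397/143325 = 204346905286/292973577435 ≠ 1/12
b·A²c: 376389195/7440598792·(-17/21) = -304696015/7440598792 ≠ 1/24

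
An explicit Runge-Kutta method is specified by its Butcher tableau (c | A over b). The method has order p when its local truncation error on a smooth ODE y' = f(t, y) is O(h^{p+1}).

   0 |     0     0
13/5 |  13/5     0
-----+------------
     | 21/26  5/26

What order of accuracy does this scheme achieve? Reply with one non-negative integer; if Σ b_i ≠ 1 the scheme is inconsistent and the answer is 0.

2

b = (21/26, 5/26)
c = (0, 13/5)
Σ b_i: 21/26·1 + 5/26·1 = 1 ✓
b·c: 5/26·13/5 = 1/2 ✓; 2 stages ⇒ order 2.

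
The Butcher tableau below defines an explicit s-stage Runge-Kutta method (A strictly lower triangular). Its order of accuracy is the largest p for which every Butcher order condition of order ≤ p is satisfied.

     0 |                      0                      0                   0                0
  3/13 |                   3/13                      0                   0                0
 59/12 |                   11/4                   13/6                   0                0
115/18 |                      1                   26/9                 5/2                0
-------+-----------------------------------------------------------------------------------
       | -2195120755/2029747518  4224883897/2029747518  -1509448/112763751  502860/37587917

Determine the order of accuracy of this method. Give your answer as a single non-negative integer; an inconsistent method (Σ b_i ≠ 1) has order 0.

3

b = (-2195120755/2029747518, 4224883897/2029747518, -1509448/112763751, 502860/37587917)
c = (0, 3/13, 59/12, 115/18)
Ac = (0, 0, 1/2, 311/24)
Σ b_i: (-2195120755/2029747518)·1 + 4224883897/2029747518·1 + (-1509448/112763751)·1 + 502860/37587917·1 = 1 ✓
b·c: 4224883897/2029747518·3/13 + (-1509448/112763751)·59/12 + 502860/37587917·115/18 = 1/2 ✓
b·c²: 4224883897/2029747518·9/169 + (-1509448/112763751)·3481/144 + 502860/37587917·13225/324 = 1/3 ✓
b·Ac: (-1509448/112763751)·1/2 + 502860/37587917·311/24 = 1/6 ✓
b·c³: 4224883897/2029747518·27/2197 + (-1509448/112763751)·205379/1728 + 502860/37587917·1520875/5832 = 1827083720875/949921838424 ≠ 1/4 ⇒ order 3.
b·(c∘Ac): (-1509448/112763751)·59/24 + 502860/37587917·35765/432 = 1454203609/1353165012 ≠ 1/8
b·Ac²: (-1509448/112763751)·3/26 + 502860/37587917·226841/3744 = 9487658729/11727430104 ≠ 1/12
b·A²c: 502860/37587917·5/4 = 628575/37587917 ≠ 1/24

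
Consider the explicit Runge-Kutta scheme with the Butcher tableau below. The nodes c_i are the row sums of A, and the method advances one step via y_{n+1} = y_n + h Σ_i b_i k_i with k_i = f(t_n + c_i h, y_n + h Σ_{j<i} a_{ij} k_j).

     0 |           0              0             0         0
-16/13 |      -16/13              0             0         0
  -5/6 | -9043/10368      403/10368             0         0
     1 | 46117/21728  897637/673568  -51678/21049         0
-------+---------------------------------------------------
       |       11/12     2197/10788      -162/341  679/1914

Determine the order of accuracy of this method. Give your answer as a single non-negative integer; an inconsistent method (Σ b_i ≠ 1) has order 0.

4

b = (11/12, 2197/10788, -162/341, 679/1914)
c = (0, -16/13, -5/6, 1)
Ac = (0, 0, -31/648, 551/1358)
Σ b_i: 11/12·1 + 2197/10788·1 + (-162/341)·1 + 679/1914·1 = 1 ✓
b·c: 2197/10788·(-16/13) + (-162/341)·(-5/6) + 679/1914·1 = 1/2 ✓
b·c²: 2197/10788·256/169 + (-162/341)·25/36 + 679/1914·1 = 1/3 ✓
b·Ac: (-162/341)·(-31/648) + 679/1914·551/1358 = 1/6 ✓
b·c³: 2197/10788·(-4096/2197) + (-162/341)·(-125/216) + 679/1914·1 = 1/4 ✓
b·(c∘Ac): (-162/341)·155/3888 + 679/1914·551/1358 = 1/8 ✓
b·Ac²: (-162/341)·62/1053 + 679/1914·5539/17654 = 1/12 ✓
b·A²c: 679/1914·319/2716 = 1/24 ✓; 4 stages ⇒ order 4.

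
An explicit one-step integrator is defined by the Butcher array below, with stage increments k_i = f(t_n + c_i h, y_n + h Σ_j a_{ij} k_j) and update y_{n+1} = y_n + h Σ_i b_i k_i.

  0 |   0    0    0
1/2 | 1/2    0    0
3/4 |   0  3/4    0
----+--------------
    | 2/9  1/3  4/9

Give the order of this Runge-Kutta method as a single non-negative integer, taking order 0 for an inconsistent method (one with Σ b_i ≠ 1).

b = (2/9, 1/3, 4/9)
c = (0, 1/2, 3/4)
Ac = (0, 0, 3/8)
Σ b_i: 2/9·1 + 1/3·1 + 4/9·1 = 1 ✓
b·c: 1/3·1/2 + 4/9·3/4 = 1/2 ✓
b·c²: 1/3·1/4 + 4/9·9/16 = 1/3 ✓
b·Ac: 4/9·3/8 = 1/6 ✓; 3 stages ⇒ order 3.

3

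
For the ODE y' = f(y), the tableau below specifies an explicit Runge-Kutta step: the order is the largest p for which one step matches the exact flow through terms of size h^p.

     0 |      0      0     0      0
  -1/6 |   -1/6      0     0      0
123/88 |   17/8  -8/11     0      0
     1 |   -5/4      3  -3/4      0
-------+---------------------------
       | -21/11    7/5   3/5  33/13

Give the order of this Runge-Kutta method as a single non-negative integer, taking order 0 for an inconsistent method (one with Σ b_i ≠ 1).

0

b = (-21/11, 7/5, 3/5, 33/13)
c = (0, -1/6, 123/88, 1)
Ac = (0, 0, 4/33, -545/352)
Σ b_i: (-21/11)·1 + 7/5·1 + 3/5·1 + 33/13·1 = 376/143 ≠ 1 ⇒ order 0.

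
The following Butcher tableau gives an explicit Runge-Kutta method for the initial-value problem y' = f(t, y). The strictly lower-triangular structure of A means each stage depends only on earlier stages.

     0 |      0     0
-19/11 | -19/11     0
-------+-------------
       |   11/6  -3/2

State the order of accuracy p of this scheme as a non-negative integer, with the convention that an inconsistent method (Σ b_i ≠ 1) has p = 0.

0

b = (11/6, -3/2)
c = (0, -19/11)
Σ b_i: 11/6·1 + (-3/2)·1 = 1/3 ≠ 1 ⇒ order 0.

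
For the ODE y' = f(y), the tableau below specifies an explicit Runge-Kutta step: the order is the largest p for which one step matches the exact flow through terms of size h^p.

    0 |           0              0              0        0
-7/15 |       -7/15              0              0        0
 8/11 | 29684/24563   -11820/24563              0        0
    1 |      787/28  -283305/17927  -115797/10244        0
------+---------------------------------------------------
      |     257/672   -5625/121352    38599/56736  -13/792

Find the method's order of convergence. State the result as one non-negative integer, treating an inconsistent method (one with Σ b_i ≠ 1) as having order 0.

b = (257/672, -5625/121352, 38599/56736, -13/792)
c = (0, -7/15, 8/11, 1)
Ac = (0, 0, 788/3509, -11/13)
Σ b_i: 257/672·1 + (-5625/121352)·1 + 38599/56736·1 + (-13/792)·1 = 1 ✓
b·c: (-5625/121352)·(-7/15) + 38599/56736·8/11 + (-13/792)·1 = 1/2 ✓
b·c²: (-5625/121352)·49/225 + 38599/56736·64/121 + (-13/792)·1 = 1/3 ✓
b·Ac: 38599/56736·788/3509 + (-13/792)·(-11/13) = 1/6 ✓
b·c³: (-5625/121352)·(-343/3375) + 38599/56736·512/1331 + (-13/792)·1 = 1/4 ✓
b·(c∘Ac): 38599/56736·6304/38599 + (-13/792)·(-11/13) = 1/8 ✓
b·Ac²: 38599/56736·(-5516/52635) + (-13/792)·(-1837/195) = 1/12 ✓
b·A²c: (-13/792)·(-33/13) = 1/24 ✓; 4 stages ⇒ order 4.

4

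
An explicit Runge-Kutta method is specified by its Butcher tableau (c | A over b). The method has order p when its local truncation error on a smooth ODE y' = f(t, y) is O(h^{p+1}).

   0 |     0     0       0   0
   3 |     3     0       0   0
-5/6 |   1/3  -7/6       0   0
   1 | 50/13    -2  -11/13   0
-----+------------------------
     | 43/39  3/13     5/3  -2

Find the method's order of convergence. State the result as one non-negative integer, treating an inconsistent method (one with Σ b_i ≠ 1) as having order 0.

1

b = (43/39, 3/13, 5/3, -2)
c = (0, 3, -5/6, 1)
Ac = (0, 0, -7/2, -413/78)
Σ b_i: 43/39·1 + 3/13·1 + 5/3·1 + (-2)·1 = 1 ✓
b·c: 3/13·3 + 5/3·(-5/6) + (-2)·1 = -631/234 ≠ 1/2 ⇒ order 1.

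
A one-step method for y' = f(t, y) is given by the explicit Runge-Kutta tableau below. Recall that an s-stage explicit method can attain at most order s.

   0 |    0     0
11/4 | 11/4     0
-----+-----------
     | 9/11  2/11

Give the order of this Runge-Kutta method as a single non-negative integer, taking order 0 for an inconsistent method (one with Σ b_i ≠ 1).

2

b = (9/11, 2/11)
c = (0, 11/4)
Σ b_i: 9/11·1 + 2/11·1 = 1 ✓
b·c: 2/11·11/4 = 1/2 ✓; 2 stages ⇒ order 2.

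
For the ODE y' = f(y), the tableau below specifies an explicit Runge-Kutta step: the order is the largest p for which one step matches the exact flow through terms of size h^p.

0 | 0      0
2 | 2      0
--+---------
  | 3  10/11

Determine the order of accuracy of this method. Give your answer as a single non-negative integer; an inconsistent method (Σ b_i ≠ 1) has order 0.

0

b = (3, 10/11)
c = (0, 2)
Σ b_i: 3·1 + 10/11·1 = 43/11 ≠ 1 ⇒ order 0.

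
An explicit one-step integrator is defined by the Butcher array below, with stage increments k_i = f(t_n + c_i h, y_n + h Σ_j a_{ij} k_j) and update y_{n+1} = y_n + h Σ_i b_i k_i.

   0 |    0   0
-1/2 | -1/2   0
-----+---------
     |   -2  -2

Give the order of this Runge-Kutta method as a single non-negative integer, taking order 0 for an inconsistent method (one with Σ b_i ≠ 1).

0

b = (-2, -2)
c = (0, -1/2)
Σ b_i: (-2)·1 + (-2)·1 = -4 ≠ 1 ⇒ order 0.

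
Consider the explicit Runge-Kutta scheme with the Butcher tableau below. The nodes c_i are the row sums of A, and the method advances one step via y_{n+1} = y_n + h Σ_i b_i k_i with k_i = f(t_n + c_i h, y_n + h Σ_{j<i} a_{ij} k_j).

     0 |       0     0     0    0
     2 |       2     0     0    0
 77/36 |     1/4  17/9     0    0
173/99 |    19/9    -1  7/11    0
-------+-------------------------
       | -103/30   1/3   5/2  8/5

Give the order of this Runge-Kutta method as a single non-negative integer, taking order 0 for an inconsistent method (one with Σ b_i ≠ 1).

b = (-103/30, 1/3, 5/2, 8/5)
c = (0, 2, 77/36, 173/99)
Ac = (0, 0, 34/9, -23/36)
Σ b_i: (-103/30)·1 + 1/3·1 + 5/2·1 + 8/5·1 = 1 ✓
b·c: 1/3·2 + 5/2·77/36 + 8/5·173/99 = 11629/1320 ≠ 1/2 ⇒ order 1.

1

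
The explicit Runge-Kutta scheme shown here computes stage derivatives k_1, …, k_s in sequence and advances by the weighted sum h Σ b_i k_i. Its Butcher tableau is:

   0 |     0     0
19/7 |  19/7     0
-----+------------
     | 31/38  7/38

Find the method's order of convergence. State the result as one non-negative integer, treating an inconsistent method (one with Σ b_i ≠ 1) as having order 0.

2

b = (31/38, 7/38)
c = (0, 19/7)
Σ b_i: 31/38·1 + 7/38·1 = 1 ✓
b·c: 7/38·19/7 = 1/2 ✓; 2 stages ⇒ order 2.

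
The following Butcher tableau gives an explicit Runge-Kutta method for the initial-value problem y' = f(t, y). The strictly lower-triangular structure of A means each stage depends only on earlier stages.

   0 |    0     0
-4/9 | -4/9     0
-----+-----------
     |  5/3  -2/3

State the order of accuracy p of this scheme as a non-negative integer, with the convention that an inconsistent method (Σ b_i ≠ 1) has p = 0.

1

b = (5/3, -2/3)
c = (0, -4/9)
Σ b_i: 5/3·1 + (-2/3)·1 = 1 ✓
b·c: (-2/3)·(-4/9) = 8/27 ≠ 1/2 ⇒ order 1.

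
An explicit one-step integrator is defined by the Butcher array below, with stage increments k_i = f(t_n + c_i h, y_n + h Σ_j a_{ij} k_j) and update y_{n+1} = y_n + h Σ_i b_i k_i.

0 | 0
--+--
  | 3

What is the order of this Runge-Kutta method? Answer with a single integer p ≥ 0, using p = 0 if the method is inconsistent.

b = (3)
c = (0)
Σ b_i: 3·1 = 3 ≠ 1 ⇒ order 0.

0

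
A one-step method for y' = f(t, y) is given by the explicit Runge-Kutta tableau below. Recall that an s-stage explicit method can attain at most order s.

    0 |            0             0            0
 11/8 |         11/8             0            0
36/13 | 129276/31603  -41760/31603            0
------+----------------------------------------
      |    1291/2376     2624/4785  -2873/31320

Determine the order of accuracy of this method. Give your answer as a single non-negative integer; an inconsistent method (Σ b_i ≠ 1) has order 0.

3

b = (1291/2376, 2624/4785, -2873/31320)
c = (0, 11/8, 36/13)
Ac = (0, 0, -5220/2873)
Σ b_i: 1291/2376·1 + 2624/4785·1 + (-2873/31320)·1 = 1 ✓
b·c: 2624/4785·11/8 + (-2873/31320)·36/13 = 1/2 ✓
b·c²: 2624/4785·121/64 + (-2873/31320)·1296/169 = 1/3 ✓
b·Ac: (-2873/31320)·(-5220/2873) = 1/6 ✓; 3 stages ⇒ order 3.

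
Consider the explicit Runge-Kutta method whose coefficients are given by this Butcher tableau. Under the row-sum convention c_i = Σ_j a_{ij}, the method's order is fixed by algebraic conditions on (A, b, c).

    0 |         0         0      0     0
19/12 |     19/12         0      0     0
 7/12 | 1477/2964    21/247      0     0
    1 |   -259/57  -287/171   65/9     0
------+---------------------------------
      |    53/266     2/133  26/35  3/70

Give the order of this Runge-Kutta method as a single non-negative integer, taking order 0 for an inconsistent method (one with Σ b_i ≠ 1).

4

b = (53/266, 2/133, 26/35, 3/70)
c = (0, 19/12, 7/12, 1)
Ac = (0, 0, 7/52, 14/9)
Σ b_i: 53/266·1 + 2/133·1 + 26/35·1 + 3/70·1 = 1 ✓
b·c: 2/133·19/12 + 26/35·7/12 + 3/70·1 = 1/2 ✓
b·c²: 2/133·361/144 + 26/35·49/144 + 3/70·1 = 1/3 ✓
b·Ac: 26/35·7/52 + 3/70·14/9 = 1/6 ✓
b·c³: 2/133·6859/1728 + 26/35·343/1728 + 3/70·1 = 1/4 ✓
b·(c∘Ac): 26/35·49/624 + 3/70·14/9 = 1/8 ✓
b·Ac²: 26/35·133/624 + 3/70·(-7/4) = 1/12 ✓
b·A²c: 3/70·35/36 = 1/24 ✓; 4 stages ⇒ order 4.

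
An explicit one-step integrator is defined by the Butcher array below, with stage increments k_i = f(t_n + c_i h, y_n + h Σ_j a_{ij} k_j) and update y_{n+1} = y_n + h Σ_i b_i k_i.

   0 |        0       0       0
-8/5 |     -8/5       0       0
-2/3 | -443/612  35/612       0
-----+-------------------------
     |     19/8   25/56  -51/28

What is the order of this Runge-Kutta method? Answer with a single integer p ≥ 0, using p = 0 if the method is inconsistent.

3

b = (19/8, 25/56, -51/28)
c = (0, -8/5, -2/3)
Ac = (0, 0, -14/153)
Σ b_i: 19/8·1 + 25/56·1 + (-51/28)·1 = 1 ✓
b·c: 25/56·(-8/5) + (-51/28)·(-2/3) = 1/2 ✓
b·c²: 25/56·64/25 + (-51/28)·4/9 = 1/3 ✓
b·Ac: (-51/28)·(-14/153) = 1/6 ✓; 3 stages ⇒ order 3.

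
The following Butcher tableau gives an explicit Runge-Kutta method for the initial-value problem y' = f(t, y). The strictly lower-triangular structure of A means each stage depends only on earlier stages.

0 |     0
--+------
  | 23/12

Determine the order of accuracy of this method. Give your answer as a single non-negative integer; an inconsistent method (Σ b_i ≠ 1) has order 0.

b = (23/12)
c = (0)
Σ b_i: 23/12·1 = 23/12 ≠ 1 ⇒ order 0.

0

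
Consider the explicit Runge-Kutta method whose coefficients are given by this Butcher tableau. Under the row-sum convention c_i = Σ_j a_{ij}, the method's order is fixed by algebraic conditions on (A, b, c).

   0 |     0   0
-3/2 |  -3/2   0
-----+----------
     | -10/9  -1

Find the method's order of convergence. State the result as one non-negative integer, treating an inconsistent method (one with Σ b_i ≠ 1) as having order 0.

b = (-10/9, -1)
c = (0, -3/2)
Σ b_i: (-10/9)·1 + (-1)·1 = -19/9 ≠ 1 ⇒ order 0.

0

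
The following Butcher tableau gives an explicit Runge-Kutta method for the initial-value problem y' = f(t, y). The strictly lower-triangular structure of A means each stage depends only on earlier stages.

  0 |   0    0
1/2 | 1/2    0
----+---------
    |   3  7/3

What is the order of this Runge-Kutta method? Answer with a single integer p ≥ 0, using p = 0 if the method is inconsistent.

0

b = (3, 7/3)
c = (0, 1/2)
Σ b_i: 3·1 + 7/3·1 = 16/3 ≠ 1 ⇒ order 0.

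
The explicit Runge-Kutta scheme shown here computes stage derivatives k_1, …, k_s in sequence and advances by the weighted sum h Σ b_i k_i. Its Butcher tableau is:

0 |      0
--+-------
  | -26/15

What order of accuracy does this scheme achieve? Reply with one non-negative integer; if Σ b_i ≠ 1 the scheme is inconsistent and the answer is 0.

b = (-26/15)
c = (0)
Σ b_i: (-26/15)·1 = -26/15 ≠ 1 ⇒ order 0.

0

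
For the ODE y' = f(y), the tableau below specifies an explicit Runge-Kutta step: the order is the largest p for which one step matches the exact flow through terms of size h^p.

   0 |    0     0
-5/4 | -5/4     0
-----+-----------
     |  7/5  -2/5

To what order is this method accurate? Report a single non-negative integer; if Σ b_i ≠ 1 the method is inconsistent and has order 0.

2

b = (7/5, -2/5)
c = (0, -5/4)
Σ b_i: 7/5·1 + (-2/5)·1 = 1 ✓
b·c: (-2/5)·(-5/4) = 1/2 ✓; 2 stages ⇒ order 2.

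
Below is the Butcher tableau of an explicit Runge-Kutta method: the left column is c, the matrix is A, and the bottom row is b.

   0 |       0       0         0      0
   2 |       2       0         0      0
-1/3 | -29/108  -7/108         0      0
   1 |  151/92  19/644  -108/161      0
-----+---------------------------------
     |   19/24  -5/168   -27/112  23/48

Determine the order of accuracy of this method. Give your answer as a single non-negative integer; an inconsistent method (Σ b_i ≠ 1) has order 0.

b = (19/24, -5/168, -27/112, 23/48)
c = (0, 2, -1/3, 1)
Ac = (0, 0, -7/54, 13/46)
Σ b_i: 19/24·1 + (-5/168)·1 + (-27/112)·1 + 23/48·1 = 1 ✓
b·c: (-5/168)·2 + (-27/112)·(-1/3) + 23/48·1 = 1/2 ✓
b·c²: (-5/168)·4 + (-27/112)·1/9 + 23/48·1 = 1/3 ✓
b·Ac: (-27/112)·(-7/54) + 23/48·13/46 = 1/6 ✓
b·c³: (-5/168)·8 + (-27/112)·(-1/27) + 23/48·1 = 1/4 ✓
b·(c∘Ac): (-27/112)·7/162 + 23/48·13/46 = 1/8 ✓
b·Ac²: (-27/112)·(-7/27) + 23/48·1/23 = 1/12 ✓
b·A²c: 23/48·2/23 = 1/24 ✓; 4 stages ⇒ order 4.

4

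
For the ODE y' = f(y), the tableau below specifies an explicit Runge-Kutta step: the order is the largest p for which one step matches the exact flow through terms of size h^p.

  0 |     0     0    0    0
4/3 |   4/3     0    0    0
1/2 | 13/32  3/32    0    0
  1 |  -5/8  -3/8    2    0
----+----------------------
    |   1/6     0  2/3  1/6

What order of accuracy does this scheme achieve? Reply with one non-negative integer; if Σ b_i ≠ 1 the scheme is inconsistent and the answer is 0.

b = (1/6, 0, 2/3, 1/6)
c = (0, 4/3, 1/2, 1)
Ac = (0, 0, 1/8, 1/2)
Σ b_i: 1/6·1 + 2/3·1 + 1/6·1 = 1 ✓
b·c: 2/3·1/2 + 1/6·1 = 1/2 ✓
b·c²: 2/3·1/4 + 1/6·1 = 1/3 ✓
b·Ac: 2/3·1/8 + 1/6·1/2 = 1/6 ✓
b·c³: 2/3·1/8 + 1/6·1 = 1/4 ✓
b·(c∘Ac): 2/3·1/16 + 1/6·1/2 = 1/8 ✓
b·Ac²: 2/3·1/6 + 1/6·(-1/6) = 1/12 ✓
b·A²c: 1/6·1/4 = 1/24 ✓; 4 stages ⇒ order 4.

4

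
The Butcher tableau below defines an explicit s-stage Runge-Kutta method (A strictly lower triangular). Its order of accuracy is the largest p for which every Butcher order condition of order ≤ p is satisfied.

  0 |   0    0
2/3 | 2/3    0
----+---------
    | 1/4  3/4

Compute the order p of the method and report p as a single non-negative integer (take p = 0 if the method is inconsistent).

2

b = (1/4, 3/4)
c = (0, 2/3)
Σ b_i: 1/4·1 + 3/4·1 = 1 ✓
b·c: 3/4·2/3 = 1/2 ✓; 2 stages ⇒ order 2.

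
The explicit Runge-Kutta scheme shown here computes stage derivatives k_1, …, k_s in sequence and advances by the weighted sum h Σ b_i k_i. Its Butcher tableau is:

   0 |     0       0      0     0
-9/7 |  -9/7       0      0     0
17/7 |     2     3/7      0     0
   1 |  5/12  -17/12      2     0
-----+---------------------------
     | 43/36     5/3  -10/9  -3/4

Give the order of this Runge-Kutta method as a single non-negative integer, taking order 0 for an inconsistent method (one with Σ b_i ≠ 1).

b = (43/36, 5/3, -10/9, -3/4)
c = (0, -9/7, 17/7, 1)
Ac = (0, 0, -27/49, 187/28)
Σ b_i: 43/36·1 + 5/3·1 + (-10/9)·1 + (-3/4)·1 = 1 ✓
b·c: 5/3·(-9/7) + (-10/9)·17/7 + (-3/4)·1 = -1409/252 ≠ 1/2 ⇒ order 1.

1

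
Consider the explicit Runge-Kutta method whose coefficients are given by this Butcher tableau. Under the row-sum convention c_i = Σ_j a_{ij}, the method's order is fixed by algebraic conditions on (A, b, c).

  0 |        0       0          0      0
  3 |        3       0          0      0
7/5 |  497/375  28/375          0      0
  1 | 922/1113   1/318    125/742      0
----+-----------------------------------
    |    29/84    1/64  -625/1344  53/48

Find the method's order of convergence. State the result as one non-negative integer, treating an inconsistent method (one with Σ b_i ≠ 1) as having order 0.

4

b = (29/84, 1/64, -625/1344, 53/48)
c = (0, 3, 7/5, 1)
Ac = (0, 0, 28/125, 13/53)
Σ b_i: 29/84·1 + 1/64·1 + (-625/1344)·1 + 53/48·1 = 1 ✓
b·c: 1/64·3 + (-625/1344)·7/5 + 53/48·1 = 1/2 ✓
b·c²: 1/64·9 + (-625/1344)·49/25 + 53/48·1 = 1/3 ✓
b·Ac: (-625/1344)·28/125 + 53/48·13/53 = 1/6 ✓
b·c³: 1/64·27 + (-625/1344)·343/125 + 53/48·1 = 1/4 ✓
b·(c∘Ac): (-625/1344)·196/625 + 53/48·13/53 = 1/8 ✓
b·Ac²: (-625/1344)·84/125 + 53/48·19/53 = 1/12 ✓
b·A²c: 53/48·2/53 = 1/24 ✓; 4 stages ⇒ order 4.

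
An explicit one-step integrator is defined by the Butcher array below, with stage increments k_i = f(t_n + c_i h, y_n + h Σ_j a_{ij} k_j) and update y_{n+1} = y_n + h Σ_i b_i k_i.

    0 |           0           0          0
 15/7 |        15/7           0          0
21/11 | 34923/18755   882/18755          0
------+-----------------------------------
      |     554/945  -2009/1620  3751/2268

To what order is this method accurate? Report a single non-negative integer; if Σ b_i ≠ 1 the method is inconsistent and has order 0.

3

b = (554/945, -2009/1620, 3751/2268)
c = (0, 15/7, 21/11)
Ac = (0, 0, 378/3751)
Σ b_i: 554/945·1 + (-2009/1620)·1 + 3751/2268·1 = 1 ✓
b·c: (-2009/1620)·15/7 + 3751/2268·21/11 = 1/2 ✓
b·c²: (-2009/1620)·225/49 + 3751/2268·441/121 = 1/3 ✓
b·Ac: 3751/2268·378/3751 = 1/6 ✓; 3 stages ⇒ order 3.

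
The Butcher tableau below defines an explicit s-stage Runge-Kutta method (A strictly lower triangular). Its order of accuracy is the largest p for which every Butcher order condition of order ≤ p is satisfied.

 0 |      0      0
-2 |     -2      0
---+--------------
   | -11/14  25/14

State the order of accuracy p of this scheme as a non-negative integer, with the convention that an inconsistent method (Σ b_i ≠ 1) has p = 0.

1

b = (-11/14, 25/14)
c = (0, -2)
Σ b_i: (-11/14)·1 + 25/14·1 = 1 ✓
b·c: 25/14·(-2) = -25/7 ≠ 1/2 ⇒ order 1.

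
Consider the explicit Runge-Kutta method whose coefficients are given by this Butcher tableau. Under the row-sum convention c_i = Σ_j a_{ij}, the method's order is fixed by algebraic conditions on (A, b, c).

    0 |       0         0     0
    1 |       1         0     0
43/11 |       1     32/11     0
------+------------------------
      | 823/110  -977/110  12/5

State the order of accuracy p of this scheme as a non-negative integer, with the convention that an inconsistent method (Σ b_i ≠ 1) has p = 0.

2

b = (823/110, -977/110, 12/5)
c = (0, 1, 43/11)
Ac = (0, 0, 32/11)
Σ b_i: 823/110·1 + (-977/110)·1 + 12/5·1 = 1 ✓
b·c: (-977/110)·1 + 12/5·43/11 = 1/2 ✓
b·c²: (-977/110)·1 + 12/5·1849/121 = 33629/1210 ≠ 1/3 ⇒ order 2.
b·Ac: 12/5·32/11 = 384/55 ≠ 1/6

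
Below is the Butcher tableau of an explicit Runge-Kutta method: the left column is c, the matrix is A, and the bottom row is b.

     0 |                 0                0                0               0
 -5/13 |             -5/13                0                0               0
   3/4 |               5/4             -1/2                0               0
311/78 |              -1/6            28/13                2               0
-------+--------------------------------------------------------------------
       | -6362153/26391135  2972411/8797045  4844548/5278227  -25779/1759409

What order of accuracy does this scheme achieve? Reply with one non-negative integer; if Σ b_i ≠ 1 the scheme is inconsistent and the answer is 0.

b = (-6362153/26391135, 2972411/8797045, 4844548/5278227, -25779/1759409)
c = (0, -5/13, 3/4, 311/78)
Ac = (0, 0, 5/26, 227/338)
Σ b_i: (-6362153/26391135)·1 + 2972411/8797045·1 + 4844548/5278227·1 + (-25779/1759409)·1 = 1 ✓
b·c: 2972411/8797045·(-5/13) + 4844548/5278227·3/4 + (-25779/1759409)·311/78 = 1/2 ✓
b·c²: 2972411/8797045·25/169 + 4844548/5278227·9/16 + (-25779/1759409)·96721/6084 = 1/3 ✓
b·Ac: 4844548/5278227·5/26 + (-25779/1759409)·227/338 = 1/6 ✓
b·c³: 2972411/8797045·(-125/2197) + 4844548/5278227·27/64 + (-25779/1759409)·30080231/474552 = -24009940189/42816977424 ≠ 1/4 ⇒ order 3.
b·(c∘Ac): 4844548/5278227·15/104 + (-25779/1759409)·70597/26364 = 110783193/1189360484 ≠ 1/8
b·Ac²: 4844548/5278227·(-25/338) + (-25779/1759409)·25373/17576 = -48876829/548935608 ≠ 1/12
b·A²c: (-25779/1759409)·5/13 = -9915/1759409 ≠ 1/24

3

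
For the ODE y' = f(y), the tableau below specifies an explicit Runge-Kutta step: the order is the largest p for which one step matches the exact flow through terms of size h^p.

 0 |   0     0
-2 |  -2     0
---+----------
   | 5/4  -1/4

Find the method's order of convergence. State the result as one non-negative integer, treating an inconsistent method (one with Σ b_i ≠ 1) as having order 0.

b = (5/4, -1/4)
c = (0, -2)
Σ b_i: 5/4·1 + (-1/4)·1 = 1 ✓
b·c: (-1/4)·(-2) = 1/2 ✓; 2 stages ⇒ order 2.

2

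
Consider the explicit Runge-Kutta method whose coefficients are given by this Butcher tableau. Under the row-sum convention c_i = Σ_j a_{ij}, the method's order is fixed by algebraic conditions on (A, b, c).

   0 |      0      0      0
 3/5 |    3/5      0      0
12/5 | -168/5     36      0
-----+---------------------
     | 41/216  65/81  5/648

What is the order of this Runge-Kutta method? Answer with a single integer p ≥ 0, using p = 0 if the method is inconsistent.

b = (41/216, 65/81, 5/648)
c = (0, 3/5, 12/5)
Ac = (0, 0, 108/5)
Σ b_i: 41/216·1 + 65/81·1 + 5/648·1 = 1 ✓
b·c: 65/81·3/5 + 5/648·12/5 = 1/2 ✓
b·c²: 65/81·9/25 + 5/648·144/25 = 1/3 ✓
b·Ac: 5/648·108/5 = 1/6 ✓; 3 stages ⇒ order 3.

3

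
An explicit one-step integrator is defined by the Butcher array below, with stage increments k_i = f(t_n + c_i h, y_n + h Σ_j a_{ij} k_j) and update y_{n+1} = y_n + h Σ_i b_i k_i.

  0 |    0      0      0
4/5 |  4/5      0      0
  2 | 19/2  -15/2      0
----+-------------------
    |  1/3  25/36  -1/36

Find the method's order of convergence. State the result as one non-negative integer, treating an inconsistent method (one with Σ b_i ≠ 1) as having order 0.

3

b = (1/3, 25/36, -1/36)
c = (0, 4/5, 2)
Ac = (0, 0, -6)
Σ b_i: 1/3·1 + 25/36·1 + (-1/36)·1 = 1 ✓
b·c: 25/36·4/5 + (-1/36)·2 = 1/2 ✓
b·c²: 25/36·16/25 + (-1/36)·4 = 1/3 ✓
b·Ac: (-1/36)·(-6) = 1/6 ✓; 3 stages ⇒ order 3.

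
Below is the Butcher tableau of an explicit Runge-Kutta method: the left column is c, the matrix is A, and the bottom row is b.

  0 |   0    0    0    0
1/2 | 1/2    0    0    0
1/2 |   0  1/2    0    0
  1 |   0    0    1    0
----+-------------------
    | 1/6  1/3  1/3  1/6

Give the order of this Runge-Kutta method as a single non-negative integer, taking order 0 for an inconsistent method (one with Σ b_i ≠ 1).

4

b = (1/6, 1/3, 1/3, 1/6)
c = (0, 1/2, 1/2, 1)
Ac = (0, 0, 1/4, 1/2)
Σ b_i: 1/6·1 + 1/3·1 + 1/3·1 + 1/6·1 = 1 ✓
b·c: 1/3·1/2 + 1/3·1/2 + 1/6·1 = 1/2 ✓
b·c²: 1/3·1/4 + 1/3·1/4 + 1/6·1 = 1/3 ✓
b·Ac: 1/3·1/4 + 1/6·1/2 = 1/6 ✓
b·c³: 1/3·1/8 + 1/3·1/8 + 1/6·1 = 1/4 ✓
b·(c∘Ac): 1/3·1/8 + 1/6·1/2 = 1/8 ✓
b·Ac²: 1/3·1/8 + 1/6·1/4 = 1/12 ✓
b·A²c: 1/6·1/4 = 1/24 ✓; 4 stages ⇒ order 4.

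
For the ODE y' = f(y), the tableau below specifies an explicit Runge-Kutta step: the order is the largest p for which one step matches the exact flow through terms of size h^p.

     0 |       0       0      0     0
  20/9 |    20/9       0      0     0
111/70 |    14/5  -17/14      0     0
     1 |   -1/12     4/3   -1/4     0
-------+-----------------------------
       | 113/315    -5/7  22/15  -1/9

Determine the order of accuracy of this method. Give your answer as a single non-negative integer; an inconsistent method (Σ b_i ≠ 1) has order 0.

b = (113/315, -5/7, 22/15, -1/9)
c = (0, 20/9, 111/70, 1)
Ac = (0, 0, -170/63, 19403/7560)
Σ b_i: 113/315·1 + (-5/7)·1 + 22/15·1 + (-1/9)·1 = 1 ✓
b·c: (-5/7)·20/9 + 22/15·111/70 + (-1/9)·1 = 988/1575 ≠ 1/2 ⇒ order 1.

1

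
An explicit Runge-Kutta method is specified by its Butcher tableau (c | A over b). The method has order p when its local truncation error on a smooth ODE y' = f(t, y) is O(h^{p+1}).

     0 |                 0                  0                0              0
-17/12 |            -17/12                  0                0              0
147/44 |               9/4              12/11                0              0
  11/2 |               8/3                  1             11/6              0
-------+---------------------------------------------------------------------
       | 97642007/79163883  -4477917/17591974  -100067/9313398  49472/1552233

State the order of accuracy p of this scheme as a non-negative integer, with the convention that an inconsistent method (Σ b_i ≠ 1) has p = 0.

b = (97642007/79163883, -4477917/17591974, -100067/9313398, 49472/1552233)
c = (0, -17/12, 147/44, 11/2)
Ac = (0, 0, -17/11, 113/24)
Σ b_i: 97642007/79163883·1 + (-4477917/17591974)·1 + (-100067/9313398)·1 + 49472/1552233·1 = 1 ✓
b·c: (-4477917/17591974)·(-17/12) + (-100067/9313398)·147/44 + 49472/1552233·11/2 = 1/2 ✓
b·c²: (-4477917/17591974)·289/144 + (-100067/9313398)·21609/1936 + 49472/1552233·121/4 = 1/3 ✓
b·Ac: (-100067/9313398)·(-17/11) + 49472/1552233·113/24 = 1/6 ✓
b·c³: (-4477917/17591974)·(-4913/1728) + (-100067/9313398)·3176523/85184 + 49472/1552233·1331/8 = 9221363339/1639158048 ≠ 1/4 ⇒ order 3.
b·(c∘Ac): (-100067/9313398)·(-2499/484) + 49472/1552233·1243/48 = 32813521/37253592 ≠ 1/8
b·Ac²: (-100067/9313398)·289/132 + 49472/1552233·71185/3168 = 283832239/409789512 ≠ 1/12
b·A²c: 49472/1552233·(-17/6) = -420512/4656699 ≠ 1/24

3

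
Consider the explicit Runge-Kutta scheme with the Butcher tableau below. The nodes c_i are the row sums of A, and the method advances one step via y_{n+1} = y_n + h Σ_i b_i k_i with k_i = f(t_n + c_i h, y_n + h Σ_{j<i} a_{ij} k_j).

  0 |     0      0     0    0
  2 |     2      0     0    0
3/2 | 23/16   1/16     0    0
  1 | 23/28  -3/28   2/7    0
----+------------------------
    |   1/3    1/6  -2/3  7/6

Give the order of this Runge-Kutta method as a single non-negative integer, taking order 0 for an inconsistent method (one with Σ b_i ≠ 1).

b = (1/3, 1/6, -2/3, 7/6)
c = (0, 2, 3/2, 1)
Ac = (0, 0, 1/8, 3/14)
Σ b_i: 1/3·1 + 1/6·1 + (-2/3)·1 + 7/6·1 = 1 ✓
b·c: 1/6·2 + (-2/3)·3/2 + 7/6·1 = 1/2 ✓
b·c²: 1/6·4 + (-2/3)·9/4 + 7/6·1 = 1/3 ✓
b·Ac: (-2/3)·1/8 + 7/6·3/14 = 1/6 ✓
b·c³: 1/6·8 + (-2/3)·27/8 + 7/6·1 = 1/4 ✓
b·(c∘Ac): (-2/3)·3/16 + 7/6·3/14 = 1/8 ✓
b·Ac²: (-2/3)·1/4 + 7/6·3/14 = 1/12 ✓
b·A²c: 7/6·1/28 = 1/24 ✓; 4 stages ⇒ order 4.

4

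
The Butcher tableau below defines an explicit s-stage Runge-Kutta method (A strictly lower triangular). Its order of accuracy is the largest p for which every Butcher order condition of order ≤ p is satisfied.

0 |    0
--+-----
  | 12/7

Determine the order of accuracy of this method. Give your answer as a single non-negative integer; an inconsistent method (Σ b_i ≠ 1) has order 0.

b = (12/7)
c = (0)
Σ b_i: 12/7·1 = 12/7 ≠ 1 ⇒ order 0.

0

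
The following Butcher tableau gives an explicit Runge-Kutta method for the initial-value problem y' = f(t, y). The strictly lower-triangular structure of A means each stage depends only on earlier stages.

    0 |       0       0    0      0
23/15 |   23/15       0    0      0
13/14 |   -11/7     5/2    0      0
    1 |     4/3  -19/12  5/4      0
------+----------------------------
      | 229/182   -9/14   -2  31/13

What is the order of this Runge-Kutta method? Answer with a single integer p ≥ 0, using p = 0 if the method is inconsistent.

1

b = (229/182, -9/14, -2, 31/13)
c = (0, 23/15, 13/14, 1)
Ac = (0, 0, 23/6, -3193/2520)
Σ b_i: 229/182·1 + (-9/14)·1 + (-2)·1 + 31/13·1 = 1 ✓
b·c: (-9/14)·23/15 + (-2)·13/14 + 31/13·1 = -417/910 ≠ 1/2 ⇒ order 1.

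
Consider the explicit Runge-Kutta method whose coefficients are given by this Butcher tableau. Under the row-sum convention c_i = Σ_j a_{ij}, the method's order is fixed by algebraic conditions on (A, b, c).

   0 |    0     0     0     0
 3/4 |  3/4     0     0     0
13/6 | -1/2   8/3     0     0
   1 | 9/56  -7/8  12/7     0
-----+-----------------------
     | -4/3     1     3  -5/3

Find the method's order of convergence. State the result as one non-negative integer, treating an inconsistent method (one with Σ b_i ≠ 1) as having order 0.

b = (-4/3, 1, 3, -5/3)
c = (0, 3/4, 13/6, 1)
Ac = (0, 0, 2, 685/224)
Σ b_i: (-4/3)·1 + 1·1 + 3·1 + (-5/3)·1 = 1 ✓
b·c: 1·3/4 + 3·13/6 + (-5/3)·1 = 67/12 ≠ 1/2 ⇒ order 1.

1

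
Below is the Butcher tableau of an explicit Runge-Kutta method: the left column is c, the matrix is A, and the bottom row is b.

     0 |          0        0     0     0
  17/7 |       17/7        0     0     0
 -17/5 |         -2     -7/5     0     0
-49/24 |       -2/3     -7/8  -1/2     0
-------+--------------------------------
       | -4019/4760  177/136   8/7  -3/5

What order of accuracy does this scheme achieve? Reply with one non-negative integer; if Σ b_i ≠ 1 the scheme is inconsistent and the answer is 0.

2

b = (-4019/4760, 177/136, 8/7, -3/5)
c = (0, 17/7, -17/5, -49/24)
Ac = (0, 0, -17/5, -17/40)
Σ b_i: (-4019/4760)·1 + 177/136·1 + 8/7·1 + (-3/5)·1 = 1 ✓
b·c: 177/136·17/7 + 8/7·(-17/5) + (-3/5)·(-49/24) = 1/2 ✓
b·c²: 177/136·289/49 + 8/7·289/25 + (-3/5)·2401/576 = 4324483/235200 ≠ 1/3 ⇒ order 2.
b·Ac: 8/7·(-17/5) + (-3/5)·(-17/40) = -5083/1400 ≠ 1/6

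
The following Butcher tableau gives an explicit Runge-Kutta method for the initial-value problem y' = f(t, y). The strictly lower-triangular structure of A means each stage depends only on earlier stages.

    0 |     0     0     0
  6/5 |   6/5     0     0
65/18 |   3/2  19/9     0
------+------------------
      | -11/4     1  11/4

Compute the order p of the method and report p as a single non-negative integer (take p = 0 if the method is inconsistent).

1

b = (-11/4, 1, 11/4)
c = (0, 6/5, 65/18)
Ac = (0, 0, 38/15)
Σ b_i: (-11/4)·1 + 1·1 + 11/4·1 = 1 ✓
b·c: 1·6/5 + 11/4·65/18 = 4007/360 ≠ 1/2 ⇒ order 1.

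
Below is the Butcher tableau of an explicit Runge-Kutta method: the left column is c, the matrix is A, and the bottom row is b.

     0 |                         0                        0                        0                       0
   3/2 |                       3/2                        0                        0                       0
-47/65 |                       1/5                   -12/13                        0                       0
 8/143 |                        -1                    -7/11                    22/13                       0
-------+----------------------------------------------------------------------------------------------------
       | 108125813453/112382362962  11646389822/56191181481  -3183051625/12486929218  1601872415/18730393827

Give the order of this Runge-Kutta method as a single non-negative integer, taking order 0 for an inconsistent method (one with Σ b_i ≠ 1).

b = (108125813453/112382362962, 11646389822/56191181481, -3183051625/12486929218, 1601872415/18730393827)
c = (0, 3/2, -47/65, 8/143)
Ac = (0, 0, -18/13, -40493/18590)
Σ b_i: 108125813453/112382362962·1 + 11646389822/56191181481·1 + (-3183051625/12486929218)·1 + 1601872415/18730393827·1 = 1 ✓
b·c: 11646389822/56191181481·3/2 + (-3183051625/12486929218)·(-47/65) + 1601872415/18730393827·8/143 = 1/2 ✓
b·c²: 11646389822/56191181481·9/4 + (-3183051625/12486929218)·2209/4225 + 1601872415/18730393827·64/20449 = 1/3 ✓
b·Ac: (-3183051625/12486929218)·(-18/13) + 1601872415/18730393827·(-40493/18590) = 1/6 ✓
b·c³: 11646389822/56191181481·27/8 + (-3183051625/12486929218)·(-103823/274625) + 1601872415/18730393827·512/2924207 = 8527098999823/10713785269044 ≠ 1/4 ⇒ order 3.
b·(c∘Ac): (-3183051625/12486929218)·846/845 + 1601872415/18730393827·(-161972/1329185) = -64680577049/243495119751 ≠ 1/8
b·Ac²: (-3183051625/12486929218)·(-27/13) + 1601872415/18730393827·(-1321963/2416700) = 2350448678719/4869902395020 ≠ 1/12
b·A²c: 1601872415/18730393827·(-396/169) = -1251166620/6243464609 ≠ 1/24

3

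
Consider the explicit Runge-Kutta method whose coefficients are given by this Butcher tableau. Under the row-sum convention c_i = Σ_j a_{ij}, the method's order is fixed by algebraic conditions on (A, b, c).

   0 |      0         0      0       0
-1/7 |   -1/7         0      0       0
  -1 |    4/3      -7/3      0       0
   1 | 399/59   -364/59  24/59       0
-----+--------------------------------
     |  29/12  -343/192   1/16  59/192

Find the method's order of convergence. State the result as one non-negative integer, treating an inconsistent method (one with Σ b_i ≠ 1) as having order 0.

4

b = (29/12, -343/192, 1/16, 59/192)
c = (0, -1/7, -1, 1)
Ac = (0, 0, 1/3, 28/59)
Σ b_i: 29/12·1 + (-343/192)·1 + 1/16·1 + 59/192·1 = 1 ✓
b·c: (-343/192)·(-1/7) + 1/16·(-1) + 59/192·1 = 1/2 ✓
b·c²: (-343/192)·1/49 + 1/16·1 + 59/192·1 = 1/3 ✓
b·Ac: 1/16·1/3 + 59/192·28/59 = 1/6 ✓
b·c³: (-343/192)·(-1/343) + 1/16·(-1) + 59/192·1 = 1/4 ✓
b·(c∘Ac): 1/16·(-1/3) + 59/192·28/59 = 1/8 ✓
b·Ac²: 1/16·(-1/21) + 59/192·116/413 = 1/12 ✓
b·A²c: 59/192·8/59 = 1/24 ✓; 4 stages ⇒ order 4.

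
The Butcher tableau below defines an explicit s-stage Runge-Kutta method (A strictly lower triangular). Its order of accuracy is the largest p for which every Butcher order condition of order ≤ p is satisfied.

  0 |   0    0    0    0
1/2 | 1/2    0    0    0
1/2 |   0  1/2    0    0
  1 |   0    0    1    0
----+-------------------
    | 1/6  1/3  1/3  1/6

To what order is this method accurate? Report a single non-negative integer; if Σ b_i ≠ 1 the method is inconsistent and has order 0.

b = (1/6, 1/3, 1/3, 1/6)
c = (0, 1/2, 1/2, 1)
Ac = (0, 0, 1/4, 1/2)
Σ b_i: 1/6·1 + 1/3·1 + 1/3·1 + 1/6·1 = 1 ✓
b·c: 1/3·1/2 + 1/3·1/2 + 1/6·1 = 1/2 ✓
b·c²: 1/3·1/4 + 1/3·1/4 + 1/6·1 = 1/3 ✓
b·Ac: 1/3·1/4 + 1/6·1/2 = 1/6 ✓
b·c³: 1/3·1/8 + 1/3·1/8 + 1/6·1 = 1/4 ✓
b·(c∘Ac): 1/3·1/8 + 1/6·1/2 = 1/8 ✓
b·Ac²: 1/3·1/8 + 1/6·1/4 = 1/12 ✓
b·A²c: 1/6·1/4 = 1/24 ✓; 4 stages ⇒ order 4.

4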